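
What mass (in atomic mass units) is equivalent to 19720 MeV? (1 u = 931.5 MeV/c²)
m = E/c² = 21.17 u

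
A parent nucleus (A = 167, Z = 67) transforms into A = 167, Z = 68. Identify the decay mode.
ΔA = 0, ΔZ = +1 ⇒ beta-minus decay (β⁻)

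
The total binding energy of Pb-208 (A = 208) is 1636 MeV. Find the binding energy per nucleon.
B.E./A = 1636/208 = 7.865 MeV/nucleon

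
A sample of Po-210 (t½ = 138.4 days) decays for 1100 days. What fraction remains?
N/N₀ = (1/2)^(t/t½) = 0.00405 = 0.405%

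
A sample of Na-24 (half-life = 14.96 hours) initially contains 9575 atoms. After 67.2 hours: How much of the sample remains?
N = N₀(1/2)^(t/t½) = 425.5 atoms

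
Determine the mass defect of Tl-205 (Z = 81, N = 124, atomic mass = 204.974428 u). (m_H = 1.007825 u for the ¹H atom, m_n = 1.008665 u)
Δm = Z·m_H + N·m_n − M = 1.734 u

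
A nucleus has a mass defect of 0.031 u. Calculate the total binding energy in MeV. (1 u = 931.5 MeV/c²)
B.E. = Δm × 931.5 = 28.88 MeV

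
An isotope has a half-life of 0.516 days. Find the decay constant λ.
λ = ln(2)/t½ = 1.343 day⁻¹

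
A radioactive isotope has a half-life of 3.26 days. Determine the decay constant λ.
λ = ln(2)/t½ = 0.2126 day⁻¹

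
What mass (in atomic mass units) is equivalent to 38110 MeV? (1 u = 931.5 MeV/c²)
m = E/c² = 40.91 u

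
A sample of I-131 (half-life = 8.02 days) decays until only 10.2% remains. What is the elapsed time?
t = t½ × log₂(N₀/N) = 26.41 days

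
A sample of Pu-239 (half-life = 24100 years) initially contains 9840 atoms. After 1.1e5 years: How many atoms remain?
N = N₀(1/2)^(t/t½) = 415.9 atoms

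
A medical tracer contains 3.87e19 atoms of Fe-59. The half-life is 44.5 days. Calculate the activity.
A = λN = 6.028e17 decays/day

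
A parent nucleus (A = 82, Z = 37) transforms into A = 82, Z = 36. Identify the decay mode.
ΔA = 0, ΔZ = -1 ⇒ beta-plus decay (β⁺) or electron capture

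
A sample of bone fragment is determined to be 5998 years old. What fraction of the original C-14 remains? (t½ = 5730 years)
N/N₀ = (1/2)^(t/t½) = 0.4841 = 48.4%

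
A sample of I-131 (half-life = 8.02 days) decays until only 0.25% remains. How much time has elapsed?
t = t½ × log₂(N₀/N) = 69.32 days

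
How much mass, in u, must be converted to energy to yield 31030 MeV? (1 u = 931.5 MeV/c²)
m = E/c² = 33.31 u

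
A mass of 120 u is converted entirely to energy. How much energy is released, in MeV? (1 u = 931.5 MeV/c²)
E = mc² = 1.118e5 MeV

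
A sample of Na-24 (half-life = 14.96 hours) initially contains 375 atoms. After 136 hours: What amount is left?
N = N₀(1/2)^(t/t½) = 0.6877 atoms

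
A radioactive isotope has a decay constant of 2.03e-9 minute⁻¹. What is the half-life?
t½ = ln(2)/λ = 3.415e8 minutes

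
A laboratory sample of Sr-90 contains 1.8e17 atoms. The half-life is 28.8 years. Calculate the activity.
A = λN = 4.332e15 decays/year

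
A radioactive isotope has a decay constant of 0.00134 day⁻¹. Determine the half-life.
t½ = ln(2)/λ = 517.3 days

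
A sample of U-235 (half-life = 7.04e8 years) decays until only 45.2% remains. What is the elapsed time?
t = t½ × log₂(N₀/N) = 8.065e8 years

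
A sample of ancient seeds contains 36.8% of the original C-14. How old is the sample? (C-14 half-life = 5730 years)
Age = t½ × log₂(1/ratio) = 8264 years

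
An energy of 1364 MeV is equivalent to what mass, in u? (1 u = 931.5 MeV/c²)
m = E/c² = 1.464 u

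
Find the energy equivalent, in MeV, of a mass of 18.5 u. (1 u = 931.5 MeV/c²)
E = mc² = 17230 MeV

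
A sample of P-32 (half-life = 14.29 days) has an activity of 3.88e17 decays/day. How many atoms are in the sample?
N = A/λ = 7.999e18 atoms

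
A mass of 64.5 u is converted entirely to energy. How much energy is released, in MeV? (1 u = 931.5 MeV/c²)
E = mc² = 60080 MeV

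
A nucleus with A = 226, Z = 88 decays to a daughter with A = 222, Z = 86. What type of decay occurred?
ΔA = -4, ΔZ = -2 ⇒ alpha decay (α)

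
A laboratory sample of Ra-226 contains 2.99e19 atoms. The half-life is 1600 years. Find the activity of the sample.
A = λN = 1.295e16 decays/year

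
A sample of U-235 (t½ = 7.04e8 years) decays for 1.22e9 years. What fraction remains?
N/N₀ = (1/2)^(t/t½) = 0.3008 = 30.1%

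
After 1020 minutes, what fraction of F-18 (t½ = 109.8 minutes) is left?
N/N₀ = (1/2)^(t/t½) = 0.001598 = 0.16%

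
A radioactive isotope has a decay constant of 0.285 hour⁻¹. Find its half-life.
t½ = ln(2)/λ = 2.432 hours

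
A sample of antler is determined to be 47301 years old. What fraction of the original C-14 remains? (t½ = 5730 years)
N/N₀ = (1/2)^(t/t½) = 0.003273 = 0.327%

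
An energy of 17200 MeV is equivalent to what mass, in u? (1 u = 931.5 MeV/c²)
m = E/c² = 18.46 u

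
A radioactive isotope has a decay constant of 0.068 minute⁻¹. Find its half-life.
t½ = ln(2)/λ = 10.19 minutes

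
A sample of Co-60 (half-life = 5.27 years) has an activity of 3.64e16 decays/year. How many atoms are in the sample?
N = A/λ = 2.767e17 atoms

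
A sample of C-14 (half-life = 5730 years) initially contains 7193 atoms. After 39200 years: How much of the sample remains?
N = N₀(1/2)^(t/t½) = 62.73 atoms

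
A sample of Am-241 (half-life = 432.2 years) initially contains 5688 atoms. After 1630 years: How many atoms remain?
N = N₀(1/2)^(t/t½) = 416.5 atoms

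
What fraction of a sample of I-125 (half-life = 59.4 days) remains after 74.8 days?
N/N₀ = (1/2)^(t/t½) = 0.4178 = 41.8%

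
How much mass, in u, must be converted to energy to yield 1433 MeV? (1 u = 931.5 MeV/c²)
m = E/c² = 1.538 u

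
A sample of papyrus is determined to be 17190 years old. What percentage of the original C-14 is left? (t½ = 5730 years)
N/N₀ = (1/2)^(t/t½) = 0.125 = 12.5%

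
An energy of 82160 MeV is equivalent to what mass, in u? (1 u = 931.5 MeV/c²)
m = E/c² = 88.2 u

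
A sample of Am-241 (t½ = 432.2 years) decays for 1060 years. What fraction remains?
N/N₀ = (1/2)^(t/t½) = 0.1827 = 18.3%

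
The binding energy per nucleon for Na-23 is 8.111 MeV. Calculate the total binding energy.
B.E. = 8.111 × 23 = 186.6 MeV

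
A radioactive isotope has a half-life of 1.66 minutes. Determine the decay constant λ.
λ = ln(2)/t½ = 0.4176 minute⁻¹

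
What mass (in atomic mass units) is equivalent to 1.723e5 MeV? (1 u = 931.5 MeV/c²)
m = E/c² = 185 u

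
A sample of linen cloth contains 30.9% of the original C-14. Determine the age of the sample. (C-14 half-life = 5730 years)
Age = t½ × log₂(1/ratio) = 9708 years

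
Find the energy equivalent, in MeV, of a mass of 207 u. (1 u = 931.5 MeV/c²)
E = mc² = 1.928e5 MeV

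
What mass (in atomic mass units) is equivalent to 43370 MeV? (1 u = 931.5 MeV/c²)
m = E/c² = 46.56 u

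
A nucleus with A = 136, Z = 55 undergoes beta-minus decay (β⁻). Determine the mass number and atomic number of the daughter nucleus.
Daughter: A = 136, Z = 56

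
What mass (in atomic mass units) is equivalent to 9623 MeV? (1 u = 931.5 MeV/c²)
m = E/c² = 10.33 u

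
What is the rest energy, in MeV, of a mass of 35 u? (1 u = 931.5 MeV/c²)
E = mc² = 32600 MeV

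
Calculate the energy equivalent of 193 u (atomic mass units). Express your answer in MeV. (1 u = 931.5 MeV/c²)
E = mc² = 1.798e5 MeV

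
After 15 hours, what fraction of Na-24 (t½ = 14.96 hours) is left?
N/N₀ = (1/2)^(t/t½) = 0.4991 = 49.9%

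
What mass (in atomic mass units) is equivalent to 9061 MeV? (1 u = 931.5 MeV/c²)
m = E/c² = 9.727 u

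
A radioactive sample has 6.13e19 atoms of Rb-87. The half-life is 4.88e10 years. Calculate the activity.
A = λN = 8.707e8 decays/year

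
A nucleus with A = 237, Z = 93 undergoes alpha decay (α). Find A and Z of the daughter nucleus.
Daughter: A = 233, Z = 91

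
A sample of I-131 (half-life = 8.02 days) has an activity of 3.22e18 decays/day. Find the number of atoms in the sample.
N = A/λ = 3.726e19 atoms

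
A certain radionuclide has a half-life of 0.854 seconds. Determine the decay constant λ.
λ = ln(2)/t½ = 0.8116 second⁻¹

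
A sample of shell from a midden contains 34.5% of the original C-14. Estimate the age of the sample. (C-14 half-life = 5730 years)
Age = t½ × log₂(1/ratio) = 8797 years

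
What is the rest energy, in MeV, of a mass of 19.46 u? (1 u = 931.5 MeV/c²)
E = mc² = 18130 MeV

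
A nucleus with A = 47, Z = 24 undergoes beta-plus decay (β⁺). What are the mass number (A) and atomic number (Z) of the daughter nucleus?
Daughter: A = 47, Z = 23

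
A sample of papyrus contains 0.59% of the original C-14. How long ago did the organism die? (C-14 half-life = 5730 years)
Age = t½ × log₂(1/ratio) = 42430 years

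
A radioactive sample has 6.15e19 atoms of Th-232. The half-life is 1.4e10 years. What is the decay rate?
A = λN = 3.045e9 decays/year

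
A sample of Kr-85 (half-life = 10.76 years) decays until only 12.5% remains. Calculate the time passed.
t = t½ × log₂(N₀/N) = 32.28 years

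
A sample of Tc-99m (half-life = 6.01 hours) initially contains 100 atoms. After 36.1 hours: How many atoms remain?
N = N₀(1/2)^(t/t½) = 1.555 atoms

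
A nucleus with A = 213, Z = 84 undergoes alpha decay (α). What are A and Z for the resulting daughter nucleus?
Daughter: A = 209, Z = 82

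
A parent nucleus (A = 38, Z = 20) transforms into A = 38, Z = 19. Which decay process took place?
ΔA = 0, ΔZ = -1 ⇒ beta-plus decay (β⁺) or electron capture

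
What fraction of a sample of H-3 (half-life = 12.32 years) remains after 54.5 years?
N/N₀ = (1/2)^(t/t½) = 0.04659 = 4.66%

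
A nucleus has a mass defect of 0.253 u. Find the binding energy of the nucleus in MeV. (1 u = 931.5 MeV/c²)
B.E. = Δm × 931.5 = 235.7 MeV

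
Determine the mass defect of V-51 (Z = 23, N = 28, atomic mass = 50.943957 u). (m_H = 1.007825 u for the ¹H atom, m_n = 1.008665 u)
Δm = Z·m_H + N·m_n − M = 0.4786 u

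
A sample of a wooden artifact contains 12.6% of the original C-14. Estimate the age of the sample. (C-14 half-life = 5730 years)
Age = t½ × log₂(1/ratio) = 17120 years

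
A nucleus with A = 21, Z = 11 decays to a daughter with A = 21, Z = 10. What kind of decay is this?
ΔA = 0, ΔZ = -1 ⇒ beta-plus decay (β⁺) or electron capture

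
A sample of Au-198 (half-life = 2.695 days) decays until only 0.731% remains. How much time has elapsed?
t = t½ × log₂(N₀/N) = 19.12 days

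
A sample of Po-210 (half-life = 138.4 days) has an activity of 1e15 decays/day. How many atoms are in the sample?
N = A/λ = 1.997e17 atoms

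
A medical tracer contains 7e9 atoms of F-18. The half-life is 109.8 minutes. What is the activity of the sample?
A = λN = 4.419e7 decays/minute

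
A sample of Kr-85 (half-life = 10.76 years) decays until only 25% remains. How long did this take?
t = t½ × log₂(N₀/N) = 21.52 years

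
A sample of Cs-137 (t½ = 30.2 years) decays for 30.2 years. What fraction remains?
N/N₀ = (1/2)^(t/t½) = 0.5 = 50%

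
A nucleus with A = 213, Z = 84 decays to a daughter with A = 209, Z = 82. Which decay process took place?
ΔA = -4, ΔZ = -2 ⇒ alpha decay (α)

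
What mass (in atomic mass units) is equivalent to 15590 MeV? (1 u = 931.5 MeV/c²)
m = E/c² = 16.74 u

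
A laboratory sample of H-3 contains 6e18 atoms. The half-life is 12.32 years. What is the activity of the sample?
A = λN = 3.376e17 decays/year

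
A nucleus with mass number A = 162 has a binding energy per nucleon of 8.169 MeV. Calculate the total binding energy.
B.E. = 8.169 × 162 = 1323 MeV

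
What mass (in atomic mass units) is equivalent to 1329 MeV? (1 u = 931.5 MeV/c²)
m = E/c² = 1.427 u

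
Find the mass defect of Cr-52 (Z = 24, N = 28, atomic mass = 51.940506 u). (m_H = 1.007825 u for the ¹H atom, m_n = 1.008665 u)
Δm = Z·m_H + N·m_n − M = 0.4899 u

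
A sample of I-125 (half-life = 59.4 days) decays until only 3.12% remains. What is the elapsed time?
t = t½ × log₂(N₀/N) = 297.1 days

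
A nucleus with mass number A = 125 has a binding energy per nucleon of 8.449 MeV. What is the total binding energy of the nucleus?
B.E. = 8.449 × 125 = 1056 MeV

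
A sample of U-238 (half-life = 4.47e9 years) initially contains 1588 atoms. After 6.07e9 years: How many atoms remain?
N = N₀(1/2)^(t/t½) = 619.5 atoms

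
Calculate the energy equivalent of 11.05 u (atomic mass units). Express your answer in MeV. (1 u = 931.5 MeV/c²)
E = mc² = 10290 MeV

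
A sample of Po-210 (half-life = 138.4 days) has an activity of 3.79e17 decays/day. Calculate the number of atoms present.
N = A/λ = 7.567e19 atoms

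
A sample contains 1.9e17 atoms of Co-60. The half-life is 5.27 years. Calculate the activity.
A = λN = 2.499e16 decays/year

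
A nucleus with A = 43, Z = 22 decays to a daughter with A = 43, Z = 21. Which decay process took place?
ΔA = 0, ΔZ = -1 ⇒ beta-plus decay (β⁺) or electron capture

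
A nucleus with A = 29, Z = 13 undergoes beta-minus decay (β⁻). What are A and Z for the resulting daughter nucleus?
Daughter: A = 29, Z = 14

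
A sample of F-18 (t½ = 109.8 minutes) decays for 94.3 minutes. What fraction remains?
N/N₀ = (1/2)^(t/t½) = 0.5514 = 55.1%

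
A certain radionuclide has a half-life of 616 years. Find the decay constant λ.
λ = ln(2)/t½ = 0.001125 year⁻¹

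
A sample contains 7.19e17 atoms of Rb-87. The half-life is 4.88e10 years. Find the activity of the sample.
A = λN = 1.021e7 decays/year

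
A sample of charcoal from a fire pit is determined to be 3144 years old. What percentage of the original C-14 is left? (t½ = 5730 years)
N/N₀ = (1/2)^(t/t½) = 0.6836 = 68.4%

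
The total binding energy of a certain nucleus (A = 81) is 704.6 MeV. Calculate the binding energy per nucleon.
B.E./A = 704.6/81 = 8.699 MeV/nucleon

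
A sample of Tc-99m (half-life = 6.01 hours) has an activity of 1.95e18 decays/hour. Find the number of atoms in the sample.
N = A/λ = 1.691e19 atoms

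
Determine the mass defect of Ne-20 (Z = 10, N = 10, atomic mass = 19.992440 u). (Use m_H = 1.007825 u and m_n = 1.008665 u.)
Δm = Z·m_H + N·m_n − M = 0.1725 u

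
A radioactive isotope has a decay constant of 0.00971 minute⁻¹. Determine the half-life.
t½ = ln(2)/λ = 71.38 minutes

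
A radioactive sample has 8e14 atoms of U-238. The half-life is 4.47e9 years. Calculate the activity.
A = λN = 1.241e5 decays/year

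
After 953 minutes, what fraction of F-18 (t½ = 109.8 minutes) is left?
N/N₀ = (1/2)^(t/t½) = 0.002439 = 0.244%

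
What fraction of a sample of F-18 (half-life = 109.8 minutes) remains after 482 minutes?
N/N₀ = (1/2)^(t/t½) = 0.0477 = 4.77%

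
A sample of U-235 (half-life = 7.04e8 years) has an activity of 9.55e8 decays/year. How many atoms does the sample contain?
N = A/λ = 9.7e17 atoms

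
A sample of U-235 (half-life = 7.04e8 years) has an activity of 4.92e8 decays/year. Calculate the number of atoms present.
N = A/λ = 4.997e17 atoms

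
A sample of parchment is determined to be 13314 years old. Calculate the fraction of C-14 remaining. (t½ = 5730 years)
N/N₀ = (1/2)^(t/t½) = 0.1998 = 20%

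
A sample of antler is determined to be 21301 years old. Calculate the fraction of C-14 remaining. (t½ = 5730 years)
N/N₀ = (1/2)^(t/t½) = 0.07602 = 7.6%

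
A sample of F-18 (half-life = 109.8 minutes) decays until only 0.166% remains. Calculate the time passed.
t = t½ × log₂(N₀/N) = 1014 minutes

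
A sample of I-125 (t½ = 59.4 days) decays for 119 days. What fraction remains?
N/N₀ = (1/2)^(t/t½) = 0.2494 = 24.9%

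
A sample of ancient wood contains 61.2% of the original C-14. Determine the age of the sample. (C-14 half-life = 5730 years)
Age = t½ × log₂(1/ratio) = 4059 years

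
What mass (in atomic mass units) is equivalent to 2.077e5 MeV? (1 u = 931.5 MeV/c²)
m = E/c² = 223 u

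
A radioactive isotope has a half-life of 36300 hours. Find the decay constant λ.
λ = ln(2)/t½ = 1.909e-5 hour⁻¹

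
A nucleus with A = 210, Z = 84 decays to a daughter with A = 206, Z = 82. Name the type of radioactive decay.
ΔA = -4, ΔZ = -2 ⇒ alpha decay (α)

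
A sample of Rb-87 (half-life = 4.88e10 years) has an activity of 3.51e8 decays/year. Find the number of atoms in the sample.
N = A/λ = 2.471e19 atoms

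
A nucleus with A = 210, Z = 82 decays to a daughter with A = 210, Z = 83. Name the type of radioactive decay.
ΔA = 0, ΔZ = +1 ⇒ beta-minus decay (β⁻)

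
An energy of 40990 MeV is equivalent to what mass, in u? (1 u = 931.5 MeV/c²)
m = E/c² = 44 u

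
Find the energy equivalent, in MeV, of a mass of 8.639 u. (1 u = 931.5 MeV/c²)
E = mc² = 8047 MeV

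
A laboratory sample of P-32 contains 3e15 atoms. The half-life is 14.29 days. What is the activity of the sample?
A = λN = 1.455e14 decays/day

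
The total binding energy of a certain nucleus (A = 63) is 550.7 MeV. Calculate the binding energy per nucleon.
B.E./A = 550.7/63 = 8.741 MeV/nucleon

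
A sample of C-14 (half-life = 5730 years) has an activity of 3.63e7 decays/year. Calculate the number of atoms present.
N = A/λ = 3.001e11 atoms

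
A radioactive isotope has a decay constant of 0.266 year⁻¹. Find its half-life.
t½ = ln(2)/λ = 2.606 years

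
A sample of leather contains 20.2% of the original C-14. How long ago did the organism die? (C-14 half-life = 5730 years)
Age = t½ × log₂(1/ratio) = 13220 years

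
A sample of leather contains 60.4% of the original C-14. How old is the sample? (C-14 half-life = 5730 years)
Age = t½ × log₂(1/ratio) = 4168 years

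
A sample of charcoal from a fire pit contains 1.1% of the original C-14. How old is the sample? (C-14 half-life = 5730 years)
Age = t½ × log₂(1/ratio) = 37280 years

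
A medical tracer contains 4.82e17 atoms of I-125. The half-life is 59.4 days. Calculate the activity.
A = λN = 5.625e15 decays/day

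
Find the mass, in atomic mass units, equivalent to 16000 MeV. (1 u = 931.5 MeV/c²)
m = E/c² = 17.18 u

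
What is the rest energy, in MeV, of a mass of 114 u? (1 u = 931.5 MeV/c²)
E = mc² = 1.062e5 MeV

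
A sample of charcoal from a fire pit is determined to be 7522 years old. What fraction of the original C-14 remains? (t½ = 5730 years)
N/N₀ = (1/2)^(t/t½) = 0.4026 = 40.3%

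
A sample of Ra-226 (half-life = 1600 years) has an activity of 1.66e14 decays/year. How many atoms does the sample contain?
N = A/λ = 3.832e17 atoms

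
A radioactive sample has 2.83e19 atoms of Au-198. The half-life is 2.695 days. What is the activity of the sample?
A = λN = 7.279e18 decays/day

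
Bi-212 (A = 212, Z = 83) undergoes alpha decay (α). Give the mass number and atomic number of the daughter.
Daughter: A = 208, Z = 81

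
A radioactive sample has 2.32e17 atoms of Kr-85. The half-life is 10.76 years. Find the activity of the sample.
A = λN = 1.495e16 decays/year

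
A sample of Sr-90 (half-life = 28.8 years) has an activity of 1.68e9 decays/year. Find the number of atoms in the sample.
N = A/λ = 6.98e10 atoms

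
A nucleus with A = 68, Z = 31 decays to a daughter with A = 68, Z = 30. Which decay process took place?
ΔA = 0, ΔZ = -1 ⇒ beta-plus decay (β⁺) or electron capture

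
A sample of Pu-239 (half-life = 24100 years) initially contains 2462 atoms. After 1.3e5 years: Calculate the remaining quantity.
N = N₀(1/2)^(t/t½) = 58.54 atoms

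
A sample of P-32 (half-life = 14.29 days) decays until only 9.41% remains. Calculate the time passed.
t = t½ × log₂(N₀/N) = 48.72 days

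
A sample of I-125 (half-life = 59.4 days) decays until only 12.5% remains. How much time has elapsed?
t = t½ × log₂(N₀/N) = 178.2 days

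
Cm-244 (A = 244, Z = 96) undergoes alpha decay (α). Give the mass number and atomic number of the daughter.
Daughter: A = 240, Z = 94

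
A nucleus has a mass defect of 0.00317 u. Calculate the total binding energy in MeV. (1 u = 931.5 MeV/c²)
B.E. = Δm × 931.5 = 2.953 MeV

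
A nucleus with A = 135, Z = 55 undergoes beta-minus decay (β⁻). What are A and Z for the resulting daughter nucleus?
Daughter: A = 135, Z = 56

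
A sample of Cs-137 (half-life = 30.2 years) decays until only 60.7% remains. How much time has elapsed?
t = t½ × log₂(N₀/N) = 21.75 years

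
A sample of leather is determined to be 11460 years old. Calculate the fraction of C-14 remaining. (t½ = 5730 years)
N/N₀ = (1/2)^(t/t½) = 0.25 = 25%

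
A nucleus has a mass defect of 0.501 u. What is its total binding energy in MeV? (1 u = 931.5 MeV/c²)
B.E. = Δm × 931.5 = 466.7 MeV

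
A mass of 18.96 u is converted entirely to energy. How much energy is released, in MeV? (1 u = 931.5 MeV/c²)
E = mc² = 17660 MeV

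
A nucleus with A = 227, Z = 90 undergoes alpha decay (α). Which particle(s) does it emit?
α particle = ⁴₂He (2 protons + 2 neutrons)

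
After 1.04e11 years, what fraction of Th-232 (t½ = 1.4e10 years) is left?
N/N₀ = (1/2)^(t/t½) = 0.005805 = 0.58%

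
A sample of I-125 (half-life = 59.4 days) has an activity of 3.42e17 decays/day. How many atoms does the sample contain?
N = A/λ = 2.931e19 atoms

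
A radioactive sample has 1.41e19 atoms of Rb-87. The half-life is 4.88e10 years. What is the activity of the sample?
A = λN = 2.003e8 decays/year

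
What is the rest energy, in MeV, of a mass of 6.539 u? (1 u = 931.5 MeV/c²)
E = mc² = 6091 MeV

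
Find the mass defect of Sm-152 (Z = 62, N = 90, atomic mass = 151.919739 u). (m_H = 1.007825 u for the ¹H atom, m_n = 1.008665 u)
Δm = Z·m_H + N·m_n − M = 1.345 u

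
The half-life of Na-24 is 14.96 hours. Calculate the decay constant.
λ = ln(2)/t½ = 0.04633 hour⁻¹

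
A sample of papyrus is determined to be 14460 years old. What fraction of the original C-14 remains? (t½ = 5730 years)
N/N₀ = (1/2)^(t/t½) = 0.1739 = 17.4%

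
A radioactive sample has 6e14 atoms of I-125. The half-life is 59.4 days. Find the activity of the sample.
A = λN = 7.001e12 decays/day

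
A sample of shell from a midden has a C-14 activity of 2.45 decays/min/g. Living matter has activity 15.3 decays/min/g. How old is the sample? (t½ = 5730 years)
Age = t½ × log₂(A₀/A) = 15140 years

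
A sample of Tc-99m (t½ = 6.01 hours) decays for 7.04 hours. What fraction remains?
N/N₀ = (1/2)^(t/t½) = 0.444 = 44.4%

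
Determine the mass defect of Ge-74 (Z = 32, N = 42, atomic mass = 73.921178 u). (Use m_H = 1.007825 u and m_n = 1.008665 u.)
Δm = Z·m_H + N·m_n − M = 0.6932 u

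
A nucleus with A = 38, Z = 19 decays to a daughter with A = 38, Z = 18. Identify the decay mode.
ΔA = 0, ΔZ = -1 ⇒ beta-plus decay (β⁺) or electron capture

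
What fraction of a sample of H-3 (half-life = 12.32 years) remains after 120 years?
N/N₀ = (1/2)^(t/t½) = 0.001169 = 0.117%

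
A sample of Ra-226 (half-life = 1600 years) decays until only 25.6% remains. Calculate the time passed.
t = t½ × log₂(N₀/N) = 3145 years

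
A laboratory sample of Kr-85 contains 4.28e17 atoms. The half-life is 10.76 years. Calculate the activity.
A = λN = 2.757e16 decays/year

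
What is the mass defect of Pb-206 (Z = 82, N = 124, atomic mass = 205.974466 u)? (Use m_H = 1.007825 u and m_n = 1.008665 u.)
Δm = Z·m_H + N·m_n − M = 1.742 u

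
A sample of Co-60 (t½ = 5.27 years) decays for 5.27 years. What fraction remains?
N/N₀ = (1/2)^(t/t½) = 0.5 = 50%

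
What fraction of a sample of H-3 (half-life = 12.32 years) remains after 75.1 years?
N/N₀ = (1/2)^(t/t½) = 0.01462 = 1.46%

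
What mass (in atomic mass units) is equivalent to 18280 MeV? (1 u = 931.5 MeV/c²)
m = E/c² = 19.62 u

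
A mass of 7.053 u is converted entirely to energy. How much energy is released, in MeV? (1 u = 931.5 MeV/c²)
E = mc² = 6570 MeV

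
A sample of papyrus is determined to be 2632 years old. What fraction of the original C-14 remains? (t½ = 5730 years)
N/N₀ = (1/2)^(t/t½) = 0.7273 = 72.7%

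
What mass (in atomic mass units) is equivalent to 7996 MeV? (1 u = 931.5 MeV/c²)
m = E/c² = 8.584 u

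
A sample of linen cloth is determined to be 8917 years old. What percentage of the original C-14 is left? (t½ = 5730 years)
N/N₀ = (1/2)^(t/t½) = 0.34 = 34%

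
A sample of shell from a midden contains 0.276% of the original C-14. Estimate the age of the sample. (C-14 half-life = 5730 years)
Age = t½ × log₂(1/ratio) = 48710 years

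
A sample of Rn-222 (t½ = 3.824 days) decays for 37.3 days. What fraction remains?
N/N₀ = (1/2)^(t/t½) = 0.001158 = 0.116%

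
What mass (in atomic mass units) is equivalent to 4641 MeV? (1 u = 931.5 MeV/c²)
m = E/c² = 4.982 u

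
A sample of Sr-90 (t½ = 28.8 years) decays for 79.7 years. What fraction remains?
N/N₀ = (1/2)^(t/t½) = 0.1469 = 14.7%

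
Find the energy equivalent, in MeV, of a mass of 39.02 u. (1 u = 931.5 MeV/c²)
E = mc² = 36350 MeV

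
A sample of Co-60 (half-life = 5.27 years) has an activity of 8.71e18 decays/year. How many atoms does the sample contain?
N = A/λ = 6.622e19 atoms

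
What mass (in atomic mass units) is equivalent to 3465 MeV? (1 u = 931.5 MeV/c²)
m = E/c² = 3.72 u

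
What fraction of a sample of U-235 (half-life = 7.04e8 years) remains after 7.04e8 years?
N/N₀ = (1/2)^(t/t½) = 0.5 = 50%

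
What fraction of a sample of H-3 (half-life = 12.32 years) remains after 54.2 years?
N/N₀ = (1/2)^(t/t½) = 0.04739 = 4.74%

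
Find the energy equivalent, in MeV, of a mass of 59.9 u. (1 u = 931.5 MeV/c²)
E = mc² = 55800 MeV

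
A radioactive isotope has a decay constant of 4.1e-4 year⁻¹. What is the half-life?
t½ = ln(2)/λ = 1691 years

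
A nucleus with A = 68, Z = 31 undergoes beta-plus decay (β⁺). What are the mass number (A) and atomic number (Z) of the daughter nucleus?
Daughter: A = 68, Z = 30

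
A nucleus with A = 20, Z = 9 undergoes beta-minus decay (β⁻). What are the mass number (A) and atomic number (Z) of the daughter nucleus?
Daughter: A = 20, Z = 10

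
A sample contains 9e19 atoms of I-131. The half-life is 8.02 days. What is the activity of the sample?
A = λN = 7.778e18 decays/day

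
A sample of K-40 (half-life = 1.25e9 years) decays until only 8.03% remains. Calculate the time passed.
t = t½ × log₂(N₀/N) = 4.548e9 years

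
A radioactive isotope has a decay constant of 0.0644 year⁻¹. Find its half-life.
t½ = ln(2)/λ = 10.76 years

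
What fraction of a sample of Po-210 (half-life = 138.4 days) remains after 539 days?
N/N₀ = (1/2)^(t/t½) = 0.06724 = 6.72%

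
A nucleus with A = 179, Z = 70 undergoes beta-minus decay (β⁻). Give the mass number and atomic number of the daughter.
Daughter: A = 179, Z = 71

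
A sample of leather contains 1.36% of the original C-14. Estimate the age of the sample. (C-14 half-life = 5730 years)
Age = t½ × log₂(1/ratio) = 35530 years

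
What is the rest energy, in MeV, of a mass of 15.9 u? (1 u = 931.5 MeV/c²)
E = mc² = 14810 MeV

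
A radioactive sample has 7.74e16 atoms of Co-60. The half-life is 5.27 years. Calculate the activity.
A = λN = 1.018e16 decays/year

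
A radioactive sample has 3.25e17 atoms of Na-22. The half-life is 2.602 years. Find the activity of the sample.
A = λN = 8.658e16 decays/year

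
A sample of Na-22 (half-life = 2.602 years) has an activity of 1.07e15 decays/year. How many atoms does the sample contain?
N = A/λ = 4.017e15 atoms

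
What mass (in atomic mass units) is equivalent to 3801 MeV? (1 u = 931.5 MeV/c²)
m = E/c² = 4.081 u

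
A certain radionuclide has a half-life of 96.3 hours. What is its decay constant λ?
λ = ln(2)/t½ = 0.007198 hour⁻¹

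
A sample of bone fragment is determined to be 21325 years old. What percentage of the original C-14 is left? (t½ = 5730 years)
N/N₀ = (1/2)^(t/t½) = 0.0758 = 7.58%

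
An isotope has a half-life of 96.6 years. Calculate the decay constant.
λ = ln(2)/t½ = 0.007175 year⁻¹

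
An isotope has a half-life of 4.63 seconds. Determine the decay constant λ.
λ = ln(2)/t½ = 0.1497 second⁻¹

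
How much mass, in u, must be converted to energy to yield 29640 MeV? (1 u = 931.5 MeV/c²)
m = E/c² = 31.82 u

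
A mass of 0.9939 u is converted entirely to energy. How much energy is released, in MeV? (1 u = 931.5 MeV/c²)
E = mc² = 925.8 MeV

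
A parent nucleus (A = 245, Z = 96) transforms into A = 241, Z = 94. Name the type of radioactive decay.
ΔA = -4, ΔZ = -2 ⇒ alpha decay (α)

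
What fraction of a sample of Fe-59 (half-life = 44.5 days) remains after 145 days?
N/N₀ = (1/2)^(t/t½) = 0.1045 = 10.4%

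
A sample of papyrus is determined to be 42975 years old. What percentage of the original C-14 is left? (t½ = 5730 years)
N/N₀ = (1/2)^(t/t½) = 0.005524 = 0.552%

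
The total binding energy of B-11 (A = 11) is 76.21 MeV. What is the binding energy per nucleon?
B.E./A = 76.21/11 = 6.928 MeV/nucleon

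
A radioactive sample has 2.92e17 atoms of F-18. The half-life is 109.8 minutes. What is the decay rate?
A = λN = 1.843e15 decays/minute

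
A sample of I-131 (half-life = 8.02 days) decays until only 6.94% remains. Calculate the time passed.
t = t½ × log₂(N₀/N) = 30.87 days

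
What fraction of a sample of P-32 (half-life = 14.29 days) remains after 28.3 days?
N/N₀ = (1/2)^(t/t½) = 0.2534 = 25.3%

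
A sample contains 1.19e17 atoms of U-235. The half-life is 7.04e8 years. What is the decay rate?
A = λN = 1.172e8 decays/year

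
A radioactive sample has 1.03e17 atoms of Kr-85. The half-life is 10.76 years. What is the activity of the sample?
A = λN = 6.635e15 decays/year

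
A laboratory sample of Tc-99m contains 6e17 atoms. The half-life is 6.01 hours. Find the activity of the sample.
A = λN = 6.92e16 decays/hour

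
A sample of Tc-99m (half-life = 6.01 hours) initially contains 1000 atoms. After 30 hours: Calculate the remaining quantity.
N = N₀(1/2)^(t/t½) = 31.43 atoms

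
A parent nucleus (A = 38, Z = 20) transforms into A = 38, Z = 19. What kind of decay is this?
ΔA = 0, ΔZ = -1 ⇒ beta-plus decay (β⁺) or electron capture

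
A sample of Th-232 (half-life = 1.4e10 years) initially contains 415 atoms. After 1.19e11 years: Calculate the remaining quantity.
N = N₀(1/2)^(t/t½) = 1.146 atoms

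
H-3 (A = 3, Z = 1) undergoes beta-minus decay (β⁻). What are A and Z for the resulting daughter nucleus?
Daughter: A = 3, Z = 2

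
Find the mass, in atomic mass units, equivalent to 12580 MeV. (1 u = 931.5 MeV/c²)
m = E/c² = 13.51 u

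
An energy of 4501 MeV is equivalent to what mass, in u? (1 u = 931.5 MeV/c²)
m = E/c² = 4.832 u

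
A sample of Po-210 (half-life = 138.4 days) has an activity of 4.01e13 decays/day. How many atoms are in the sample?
N = A/λ = 8.007e15 atoms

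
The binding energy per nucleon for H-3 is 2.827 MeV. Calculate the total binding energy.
B.E. = 2.827 × 3 = 8.481 MeV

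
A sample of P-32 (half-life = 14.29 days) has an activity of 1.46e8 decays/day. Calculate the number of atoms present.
N = A/λ = 3.01e9 atoms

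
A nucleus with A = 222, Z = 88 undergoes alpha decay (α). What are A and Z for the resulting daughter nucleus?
Daughter: A = 218, Z = 86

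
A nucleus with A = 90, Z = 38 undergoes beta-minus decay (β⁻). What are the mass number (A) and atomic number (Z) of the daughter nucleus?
Daughter: A = 90, Z = 39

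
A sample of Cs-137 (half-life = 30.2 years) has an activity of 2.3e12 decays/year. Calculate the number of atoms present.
N = A/λ = 1.002e14 atoms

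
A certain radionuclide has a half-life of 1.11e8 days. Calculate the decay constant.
λ = ln(2)/t½ = 6.245e-9 day⁻¹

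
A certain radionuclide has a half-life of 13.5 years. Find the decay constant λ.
λ = ln(2)/t½ = 0.05134 year⁻¹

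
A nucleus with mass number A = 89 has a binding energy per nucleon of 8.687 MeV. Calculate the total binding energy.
B.E. = 8.687 × 89 = 773.1 MeV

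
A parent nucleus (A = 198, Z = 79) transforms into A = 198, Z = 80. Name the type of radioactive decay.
ΔA = 0, ΔZ = +1 ⇒ beta-minus decay (β⁻)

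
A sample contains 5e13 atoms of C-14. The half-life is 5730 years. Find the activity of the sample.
A = λN = 6.048e9 decays/year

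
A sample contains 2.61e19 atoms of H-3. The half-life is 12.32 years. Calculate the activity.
A = λN = 1.468e18 decays/year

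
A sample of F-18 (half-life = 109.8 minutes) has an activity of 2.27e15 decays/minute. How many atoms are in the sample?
N = A/λ = 3.596e17 atoms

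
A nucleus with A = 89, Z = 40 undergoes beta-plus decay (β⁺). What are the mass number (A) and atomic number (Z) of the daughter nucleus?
Daughter: A = 89, Z = 39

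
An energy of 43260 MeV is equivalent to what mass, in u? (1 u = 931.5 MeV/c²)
m = E/c² = 46.44 u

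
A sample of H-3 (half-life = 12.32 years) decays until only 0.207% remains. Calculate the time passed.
t = t½ × log₂(N₀/N) = 109.8 years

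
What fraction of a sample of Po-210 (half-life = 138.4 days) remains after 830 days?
N/N₀ = (1/2)^(t/t½) = 0.01566 = 1.57%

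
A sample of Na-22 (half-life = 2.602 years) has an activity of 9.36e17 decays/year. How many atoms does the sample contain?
N = A/λ = 3.514e18 atoms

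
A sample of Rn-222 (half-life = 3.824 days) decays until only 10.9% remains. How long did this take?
t = t½ × log₂(N₀/N) = 12.23 days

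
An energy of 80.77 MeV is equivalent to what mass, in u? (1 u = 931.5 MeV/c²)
m = E/c² = 0.08671 u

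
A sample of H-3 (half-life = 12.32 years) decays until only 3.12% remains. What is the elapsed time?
t = t½ × log₂(N₀/N) = 61.63 years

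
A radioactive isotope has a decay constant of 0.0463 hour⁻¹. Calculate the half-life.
t½ = ln(2)/λ = 14.97 hours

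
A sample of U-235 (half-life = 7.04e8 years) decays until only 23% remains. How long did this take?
t = t½ × log₂(N₀/N) = 1.493e9 years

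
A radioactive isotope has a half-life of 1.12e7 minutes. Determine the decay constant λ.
λ = ln(2)/t½ = 6.189e-8 minute⁻¹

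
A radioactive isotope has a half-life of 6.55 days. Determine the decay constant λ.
λ = ln(2)/t½ = 0.1058 day⁻¹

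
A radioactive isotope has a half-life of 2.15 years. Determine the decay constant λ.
λ = ln(2)/t½ = 0.3224 year⁻¹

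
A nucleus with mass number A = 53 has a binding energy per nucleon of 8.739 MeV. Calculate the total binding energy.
B.E. = 8.739 × 53 = 463.2 MeV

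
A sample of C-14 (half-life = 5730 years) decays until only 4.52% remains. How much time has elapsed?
t = t½ × log₂(N₀/N) = 25600 years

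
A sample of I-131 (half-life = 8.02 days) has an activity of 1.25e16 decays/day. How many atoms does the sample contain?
N = A/λ = 1.446e17 atoms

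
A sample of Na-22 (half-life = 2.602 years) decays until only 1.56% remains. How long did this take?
t = t½ × log₂(N₀/N) = 15.62 years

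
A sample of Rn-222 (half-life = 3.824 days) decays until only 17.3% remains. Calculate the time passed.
t = t½ × log₂(N₀/N) = 9.679 days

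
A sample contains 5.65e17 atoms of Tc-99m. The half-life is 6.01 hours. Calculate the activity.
A = λN = 6.516e16 decays/hour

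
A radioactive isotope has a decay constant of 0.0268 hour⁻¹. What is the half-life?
t½ = ln(2)/λ = 25.86 hours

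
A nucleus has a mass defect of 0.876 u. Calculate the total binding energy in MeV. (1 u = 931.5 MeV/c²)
B.E. = Δm × 931.5 = 816 MeV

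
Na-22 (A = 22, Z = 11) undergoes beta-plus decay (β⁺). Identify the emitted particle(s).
β⁺: positron (e⁺) + neutrino (νₑ)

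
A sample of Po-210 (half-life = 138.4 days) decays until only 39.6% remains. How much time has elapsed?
t = t½ × log₂(N₀/N) = 185 days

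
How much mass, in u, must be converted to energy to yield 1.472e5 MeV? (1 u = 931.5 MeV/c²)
m = E/c² = 158 u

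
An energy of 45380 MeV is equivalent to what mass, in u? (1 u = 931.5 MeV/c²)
m = E/c² = 48.72 u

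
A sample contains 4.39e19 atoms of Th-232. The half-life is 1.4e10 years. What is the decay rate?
A = λN = 2.174e9 decays/year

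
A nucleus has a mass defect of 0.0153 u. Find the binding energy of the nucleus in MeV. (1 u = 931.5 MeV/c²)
B.E. = Δm × 931.5 = 14.25 MeV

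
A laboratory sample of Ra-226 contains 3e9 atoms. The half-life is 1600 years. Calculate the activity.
A = λN = 1.3e6 decays/year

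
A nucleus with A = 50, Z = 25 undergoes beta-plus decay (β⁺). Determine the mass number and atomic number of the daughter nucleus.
Daughter: A = 50, Z = 24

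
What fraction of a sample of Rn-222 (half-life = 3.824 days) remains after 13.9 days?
N/N₀ = (1/2)^(t/t½) = 0.0805 = 8.05%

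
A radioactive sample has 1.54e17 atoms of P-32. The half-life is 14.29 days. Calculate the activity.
A = λN = 7.47e15 decays/day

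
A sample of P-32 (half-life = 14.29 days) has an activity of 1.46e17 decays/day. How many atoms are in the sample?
N = A/λ = 3.01e18 atoms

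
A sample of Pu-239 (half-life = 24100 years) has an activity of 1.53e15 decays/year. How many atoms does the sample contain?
N = A/λ = 5.32e19 atoms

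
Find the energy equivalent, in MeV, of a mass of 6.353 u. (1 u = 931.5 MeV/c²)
E = mc² = 5918 MeV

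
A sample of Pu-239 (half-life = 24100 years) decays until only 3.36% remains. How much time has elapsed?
t = t½ × log₂(N₀/N) = 1.18e5 years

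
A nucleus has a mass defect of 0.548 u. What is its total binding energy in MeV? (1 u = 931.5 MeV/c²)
B.E. = Δm × 931.5 = 510.5 MeV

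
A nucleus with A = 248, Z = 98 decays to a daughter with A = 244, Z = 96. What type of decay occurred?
ΔA = -4, ΔZ = -2 ⇒ alpha decay (α)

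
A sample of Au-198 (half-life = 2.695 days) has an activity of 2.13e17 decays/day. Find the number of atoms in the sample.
N = A/λ = 8.282e17 atoms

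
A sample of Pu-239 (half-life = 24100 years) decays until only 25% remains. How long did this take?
t = t½ × log₂(N₀/N) = 48200 years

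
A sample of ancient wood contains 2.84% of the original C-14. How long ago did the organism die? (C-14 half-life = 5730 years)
Age = t½ × log₂(1/ratio) = 29440 years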